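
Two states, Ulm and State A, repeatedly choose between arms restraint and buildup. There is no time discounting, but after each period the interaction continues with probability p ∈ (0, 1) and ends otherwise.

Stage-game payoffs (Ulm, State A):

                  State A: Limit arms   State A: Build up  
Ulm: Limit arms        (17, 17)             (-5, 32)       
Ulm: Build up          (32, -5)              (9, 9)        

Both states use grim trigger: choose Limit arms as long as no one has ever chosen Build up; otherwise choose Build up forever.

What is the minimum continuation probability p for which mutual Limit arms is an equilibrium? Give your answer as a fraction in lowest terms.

15/23

Expected cooperation value is 17 + p·17 + p²·17 + … = 17/(1−p); deviation gives 32 + p·9/(1−p).
17 ≥ 32(1−p) + 9p ⇒ 23p ≥ 15 ⇒ p ≥ 15/23.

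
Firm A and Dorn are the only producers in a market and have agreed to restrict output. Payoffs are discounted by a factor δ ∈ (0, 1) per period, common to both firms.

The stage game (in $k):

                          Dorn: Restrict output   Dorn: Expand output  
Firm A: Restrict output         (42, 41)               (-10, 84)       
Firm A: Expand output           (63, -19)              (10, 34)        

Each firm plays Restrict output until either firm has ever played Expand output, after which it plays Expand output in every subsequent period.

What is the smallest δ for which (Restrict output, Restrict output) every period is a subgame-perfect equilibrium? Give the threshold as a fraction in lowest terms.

43/50

Firm A: cooperation gives 42 each period; deviation gives 63 once then 10 forever.
  42/(1−δ) ≥ 63 + 10δ/(1−δ) ⇒ δ ≥ 21/53.
Dorn: cooperation gives 41 each period; deviation gives 84 once then 34 forever.
  δ ≥ 43/50.
Both must hold, so the binding constraint is Dorn's: δ ≥ 43/50.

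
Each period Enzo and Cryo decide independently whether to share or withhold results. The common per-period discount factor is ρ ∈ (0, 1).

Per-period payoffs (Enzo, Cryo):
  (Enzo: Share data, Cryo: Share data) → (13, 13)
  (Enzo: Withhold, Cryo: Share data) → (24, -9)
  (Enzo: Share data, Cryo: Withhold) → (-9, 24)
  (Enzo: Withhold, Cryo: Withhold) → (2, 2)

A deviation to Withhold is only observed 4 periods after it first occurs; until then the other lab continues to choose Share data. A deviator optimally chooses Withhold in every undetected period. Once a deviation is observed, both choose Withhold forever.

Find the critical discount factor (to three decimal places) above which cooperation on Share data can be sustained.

0.841

The best deviation is to choose Withhold for all 4 undetected periods, earning 24 each, then 2 forever once detected.
Deviation value: 24(1−ρ^4)/(1−ρ) + 2ρ^4/(1−ρ); cooperation value: 13/(1−ρ).
IC: 13 ≥ 24(1−ρ^4) + 2ρ^4 = 24 − 22ρ^4.
So ρ^4 ≥ 11/22 = 1/2, giving ρ ≥ (1/2)^(1/4) ≈ 0.841.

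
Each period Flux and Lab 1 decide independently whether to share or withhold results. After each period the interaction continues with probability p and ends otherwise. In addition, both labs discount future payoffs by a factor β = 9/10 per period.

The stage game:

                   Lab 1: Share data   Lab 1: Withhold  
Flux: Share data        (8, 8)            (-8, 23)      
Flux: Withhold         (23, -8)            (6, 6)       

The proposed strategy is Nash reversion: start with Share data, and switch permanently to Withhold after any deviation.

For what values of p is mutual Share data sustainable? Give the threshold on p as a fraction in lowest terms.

Expected continuation weight on next period's payoff is β·p = 9/10·p, which plays the role of the discount factor.
Cooperation requires 9/10·p ≥ (23−8)/(23−6) = 15/17, hence p ≥ 50/51.

50/51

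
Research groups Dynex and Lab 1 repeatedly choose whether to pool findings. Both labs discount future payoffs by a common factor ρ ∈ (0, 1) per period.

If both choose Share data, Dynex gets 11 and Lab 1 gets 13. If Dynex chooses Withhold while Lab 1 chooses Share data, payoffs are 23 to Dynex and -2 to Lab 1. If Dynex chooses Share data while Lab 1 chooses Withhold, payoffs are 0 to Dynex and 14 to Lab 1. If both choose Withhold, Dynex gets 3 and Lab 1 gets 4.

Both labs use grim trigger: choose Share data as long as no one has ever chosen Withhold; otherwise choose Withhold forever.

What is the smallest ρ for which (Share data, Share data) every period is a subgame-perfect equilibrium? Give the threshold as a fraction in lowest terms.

3/5

For Dynex: deviation gain 23−11 = 12, per-period punishment loss 11−3 = 8. IC gives ρ ≥ 12/20 = 3/5.
For Lab 1: gain 1, loss 9 per period, so ρ ≥ 1/10.
The tighter constraint is Dynex's, so cooperation needs ρ ≥ 3/5.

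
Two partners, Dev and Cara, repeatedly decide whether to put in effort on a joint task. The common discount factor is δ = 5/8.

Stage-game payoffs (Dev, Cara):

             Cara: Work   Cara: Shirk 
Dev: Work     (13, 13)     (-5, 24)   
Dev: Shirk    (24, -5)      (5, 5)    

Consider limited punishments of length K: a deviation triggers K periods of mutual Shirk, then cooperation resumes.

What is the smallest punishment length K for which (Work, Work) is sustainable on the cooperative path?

4

No profitable deviation requires (13−5)(δ+…+δ^K) ≥ 24−13, i.e. δ+…+δ^K ≥ 11/8 ≈ 1.3750.
With δ = 5/8, the partial sums are K=1: 0.6250, K=2: 1.0156, K=3: 1.2598, K=4: 1.4124.
K = 4 is the first length at which the sum reaches 1.3750.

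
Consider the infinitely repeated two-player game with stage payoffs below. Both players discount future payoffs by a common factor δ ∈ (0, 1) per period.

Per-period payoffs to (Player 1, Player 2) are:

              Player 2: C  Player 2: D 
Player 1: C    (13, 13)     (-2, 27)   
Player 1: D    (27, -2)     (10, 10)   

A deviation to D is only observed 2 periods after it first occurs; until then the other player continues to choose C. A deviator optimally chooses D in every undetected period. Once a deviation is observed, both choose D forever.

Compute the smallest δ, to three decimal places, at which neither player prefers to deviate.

0.907

A deviator earns 27 for 2 periods, then 10 forever; cooperating earns 13 forever. Multiplying the IC by (1−δ):
13 ≥ 27(1−δ^2) + 10δ^2, so 17·δ^2 ≥ 14 and δ^2 ≥ 14/17.
δ ≥ (14/17)^(1/2) ≈ 0.907.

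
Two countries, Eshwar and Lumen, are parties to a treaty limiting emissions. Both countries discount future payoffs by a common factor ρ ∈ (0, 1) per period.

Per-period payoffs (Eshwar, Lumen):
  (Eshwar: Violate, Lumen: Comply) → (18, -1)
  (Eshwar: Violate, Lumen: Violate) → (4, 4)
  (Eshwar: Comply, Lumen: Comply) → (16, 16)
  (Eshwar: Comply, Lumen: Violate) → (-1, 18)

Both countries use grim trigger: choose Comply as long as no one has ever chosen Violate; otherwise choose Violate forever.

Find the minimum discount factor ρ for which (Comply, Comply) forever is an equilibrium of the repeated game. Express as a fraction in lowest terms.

1/7

Under grim trigger the critical discount factor is (T−C)/(T−P) with T = 18, C = 16, P = 4.
ρ* = (18−16)/(18−4) = 2/14 = 1/7.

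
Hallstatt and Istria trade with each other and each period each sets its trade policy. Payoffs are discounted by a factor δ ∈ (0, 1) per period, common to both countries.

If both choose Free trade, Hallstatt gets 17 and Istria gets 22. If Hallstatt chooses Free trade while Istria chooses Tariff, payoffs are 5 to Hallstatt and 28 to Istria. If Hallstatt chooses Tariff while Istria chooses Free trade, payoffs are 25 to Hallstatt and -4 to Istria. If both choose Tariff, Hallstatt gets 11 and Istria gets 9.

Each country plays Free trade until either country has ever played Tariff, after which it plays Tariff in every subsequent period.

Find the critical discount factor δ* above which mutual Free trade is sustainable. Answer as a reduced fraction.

For Hallstatt: deviation gain 25−17 = 8, per-period punishment loss 17−11 = 6. IC gives δ ≥ 8/14 = 4/7.
For Istria: gain 6, loss 13 per period, so δ ≥ 6/19.
The tighter constraint is Hallstatt's, so cooperation needs δ ≥ 4/7.

4/7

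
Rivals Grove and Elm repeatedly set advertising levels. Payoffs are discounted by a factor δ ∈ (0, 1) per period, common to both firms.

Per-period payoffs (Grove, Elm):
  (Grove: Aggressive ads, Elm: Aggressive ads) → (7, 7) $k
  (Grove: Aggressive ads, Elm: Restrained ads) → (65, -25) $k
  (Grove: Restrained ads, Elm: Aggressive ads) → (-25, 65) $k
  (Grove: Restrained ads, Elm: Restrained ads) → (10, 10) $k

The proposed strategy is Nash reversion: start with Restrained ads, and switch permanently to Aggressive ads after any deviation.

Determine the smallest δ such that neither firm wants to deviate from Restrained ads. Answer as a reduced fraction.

55/58

One-period gain from deviating is 65 − 10 = 55. The loss is 10 − 7 = 3 in every subsequent period, with present value 3·δ/(1−δ).
Deviation is unprofitable when 3·δ/(1−δ) ≥ 55, i.e. δ/(1−δ) ≥ 55/3.
Equivalently δ ≥ 55/(55+3) = 55/58.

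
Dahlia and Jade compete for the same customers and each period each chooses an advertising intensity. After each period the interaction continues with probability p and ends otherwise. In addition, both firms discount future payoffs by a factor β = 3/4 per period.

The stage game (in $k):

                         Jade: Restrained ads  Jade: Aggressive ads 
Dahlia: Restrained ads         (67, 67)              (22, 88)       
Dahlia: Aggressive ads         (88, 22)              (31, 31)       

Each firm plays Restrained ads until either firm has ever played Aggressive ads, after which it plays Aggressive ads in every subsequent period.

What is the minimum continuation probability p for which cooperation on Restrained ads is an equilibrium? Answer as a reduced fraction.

With continuation probability p and discount β, the effective per-period discount factor is βp.
Grim-trigger IC: βp ≥ (88−67)/(88−31) = 7/19.
So p ≥ (7/19)/(3/4) = 28/57.

28/57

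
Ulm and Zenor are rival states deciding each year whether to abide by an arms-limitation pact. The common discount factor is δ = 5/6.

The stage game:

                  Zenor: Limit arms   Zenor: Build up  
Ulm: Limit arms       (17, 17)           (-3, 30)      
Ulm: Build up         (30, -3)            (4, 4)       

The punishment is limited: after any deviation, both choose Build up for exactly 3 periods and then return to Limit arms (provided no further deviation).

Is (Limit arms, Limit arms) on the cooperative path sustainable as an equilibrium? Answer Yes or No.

IC: δ+…+δ^3 ≥ (30−17)/(17−4) = 1.
At δ = 5/6: partial sum = 2.1065 ≥ 1.0000. Cooperation sustainable.

Yes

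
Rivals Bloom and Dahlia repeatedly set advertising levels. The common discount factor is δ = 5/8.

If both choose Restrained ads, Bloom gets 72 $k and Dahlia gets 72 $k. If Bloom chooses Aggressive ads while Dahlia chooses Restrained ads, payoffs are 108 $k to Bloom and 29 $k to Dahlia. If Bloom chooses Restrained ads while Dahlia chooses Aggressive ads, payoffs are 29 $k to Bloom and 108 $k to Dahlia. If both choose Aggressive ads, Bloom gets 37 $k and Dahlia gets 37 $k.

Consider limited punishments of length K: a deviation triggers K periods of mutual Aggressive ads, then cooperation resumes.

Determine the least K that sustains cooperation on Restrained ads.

3

Need Σ_{k=1}^{K} δ^k ≥ (108−72)/(72−37) = 1.0286 at δ = 5/8.
At K = 2 the sum is 1.0156 < 1.0286; at K = 3 it is 1.2598 ≥ 1.0286.
So the minimum punishment length is K = 3.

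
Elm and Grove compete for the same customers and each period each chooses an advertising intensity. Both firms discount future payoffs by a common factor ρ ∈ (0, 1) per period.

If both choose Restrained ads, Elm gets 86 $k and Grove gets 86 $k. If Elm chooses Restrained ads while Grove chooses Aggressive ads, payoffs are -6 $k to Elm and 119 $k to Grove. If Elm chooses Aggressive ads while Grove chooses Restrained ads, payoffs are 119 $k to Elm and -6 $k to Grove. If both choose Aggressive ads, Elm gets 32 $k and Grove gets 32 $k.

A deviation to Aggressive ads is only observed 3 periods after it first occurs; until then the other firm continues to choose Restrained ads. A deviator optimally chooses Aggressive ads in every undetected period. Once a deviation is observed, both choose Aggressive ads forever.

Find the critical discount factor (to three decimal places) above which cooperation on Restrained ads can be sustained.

A deviator earns 119 for 3 periods, then 32 forever; cooperating earns 86 forever. Multiplying the IC by (1−ρ):
86 ≥ 119(1−ρ^3) + 32ρ^3, so 87·ρ^3 ≥ 33 and ρ^3 ≥ 11/29.
ρ ≥ (11/29)^(1/3) ≈ 0.724.

0.724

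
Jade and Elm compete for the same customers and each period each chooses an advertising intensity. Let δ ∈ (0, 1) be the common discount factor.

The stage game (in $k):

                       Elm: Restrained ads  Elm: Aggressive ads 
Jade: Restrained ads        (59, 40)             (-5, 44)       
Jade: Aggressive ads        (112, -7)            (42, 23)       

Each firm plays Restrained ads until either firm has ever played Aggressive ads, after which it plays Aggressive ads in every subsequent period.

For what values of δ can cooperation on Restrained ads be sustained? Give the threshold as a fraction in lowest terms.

53/70

For Jade: deviation gain 112−59 = 53, per-period punishment loss 59−42 = 17. IC gives δ ≥ 53/70.
For Elm: gain 4, loss 17 per period, so δ ≥ 4/21.
The tighter constraint is Jade's, so cooperation needs δ ≥ 53/70.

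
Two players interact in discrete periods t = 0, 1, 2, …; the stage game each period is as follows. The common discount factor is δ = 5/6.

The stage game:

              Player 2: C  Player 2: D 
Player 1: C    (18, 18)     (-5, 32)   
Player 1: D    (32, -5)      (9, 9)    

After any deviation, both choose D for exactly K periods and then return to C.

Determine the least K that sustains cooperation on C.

3

Need Σ_{k=1}^{K} δ^k ≥ (32−18)/(18−9) = 1.5556 at δ = 5/6.
At K = 2 the sum is 1.5278 < 1.5556; at K = 3 it is 2.1065 ≥ 1.5556.
So the minimum punishment length is K = 3.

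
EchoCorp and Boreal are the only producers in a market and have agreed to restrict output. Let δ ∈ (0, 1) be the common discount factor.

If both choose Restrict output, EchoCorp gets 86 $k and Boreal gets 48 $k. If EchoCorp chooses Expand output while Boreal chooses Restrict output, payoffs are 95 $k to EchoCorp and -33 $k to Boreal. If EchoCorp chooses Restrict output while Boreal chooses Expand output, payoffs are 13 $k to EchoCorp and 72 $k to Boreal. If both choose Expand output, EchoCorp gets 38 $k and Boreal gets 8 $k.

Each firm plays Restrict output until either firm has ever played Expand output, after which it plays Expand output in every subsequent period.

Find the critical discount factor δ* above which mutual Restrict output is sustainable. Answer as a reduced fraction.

3/8

For EchoCorp: deviation gain 95−86 = 9, per-period punishment loss 86−38 = 48. IC gives δ ≥ 9/57 = 3/19.
For Boreal: gain 24, loss 40 per period, so δ ≥ 24/64 = 3/8.
The tighter constraint is Boreal's, so cooperation needs δ ≥ 3/8.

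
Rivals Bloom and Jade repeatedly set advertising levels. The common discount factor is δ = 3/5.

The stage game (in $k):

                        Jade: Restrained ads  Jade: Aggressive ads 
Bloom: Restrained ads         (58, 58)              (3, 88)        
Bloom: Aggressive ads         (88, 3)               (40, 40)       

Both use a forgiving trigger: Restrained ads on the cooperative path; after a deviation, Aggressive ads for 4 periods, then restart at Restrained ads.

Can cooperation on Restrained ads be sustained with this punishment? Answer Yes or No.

A one-shot deviation gives 88 now, then 40 for 4 periods, then back to 58.
Gain from deviating: (88−58) today; loss: (58−40) in each of the next 4 periods.
No-deviation condition: (58−40)(δ+…+δ^4) ≥ 88−58, i.e. δ+…+δ^4 ≥ 5/3.
At δ = 3/5: δ+…+δ^4 = 1.3056 < 1.6667.
So cooperation is not sustainable.

No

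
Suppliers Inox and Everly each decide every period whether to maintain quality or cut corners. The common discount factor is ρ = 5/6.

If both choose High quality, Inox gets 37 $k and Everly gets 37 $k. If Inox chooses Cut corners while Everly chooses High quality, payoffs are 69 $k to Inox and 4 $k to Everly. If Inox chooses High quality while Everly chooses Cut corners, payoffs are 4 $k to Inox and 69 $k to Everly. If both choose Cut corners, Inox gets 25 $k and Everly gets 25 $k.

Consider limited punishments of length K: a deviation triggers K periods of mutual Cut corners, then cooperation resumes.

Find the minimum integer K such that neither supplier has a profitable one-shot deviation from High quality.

IC: ρ(1−ρ^K)/(1−ρ) ≥ (69−37)/(37−25) = 8/3.
With ρ = 5/6: need 1 − ρ^K ≥ 8/3·(1−5/6)/(5/6), i.e. ρ^K ≤ 0.4667.
Since (5/6)^4 = 0.4823 and (5/6)^5 = 0.4019, the smallest such K is 5.

5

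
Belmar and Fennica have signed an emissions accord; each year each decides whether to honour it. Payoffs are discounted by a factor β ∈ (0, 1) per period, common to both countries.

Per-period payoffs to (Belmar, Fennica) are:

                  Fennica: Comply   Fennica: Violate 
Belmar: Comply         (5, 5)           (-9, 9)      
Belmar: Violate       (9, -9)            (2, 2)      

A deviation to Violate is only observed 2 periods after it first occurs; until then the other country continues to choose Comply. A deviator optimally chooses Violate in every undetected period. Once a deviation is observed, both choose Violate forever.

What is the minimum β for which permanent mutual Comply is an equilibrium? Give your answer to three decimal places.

0.756

A deviator earns 9 for 2 periods, then 2 forever; cooperating earns 5 forever. Multiplying the IC by (1−β):
5 ≥ 9(1−β^2) + 2β^2, so 7·β^2 ≥ 4 and β^2 ≥ 4/7.
β ≥ (4/7)^(1/2) ≈ 0.756.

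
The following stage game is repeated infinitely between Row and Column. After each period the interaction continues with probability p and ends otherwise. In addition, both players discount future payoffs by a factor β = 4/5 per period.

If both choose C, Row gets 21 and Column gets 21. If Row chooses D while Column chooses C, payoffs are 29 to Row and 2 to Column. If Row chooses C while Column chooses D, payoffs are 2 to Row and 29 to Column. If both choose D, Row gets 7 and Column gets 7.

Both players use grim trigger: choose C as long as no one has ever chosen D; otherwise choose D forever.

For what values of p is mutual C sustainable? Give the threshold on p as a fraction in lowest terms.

5/11

With continuation probability p and discount β, the effective per-period discount factor is βp.
Grim-trigger IC: βp ≥ (29−21)/(29−7) = 4/11.
So p ≥ (4/11)/(4/5) = 5/11.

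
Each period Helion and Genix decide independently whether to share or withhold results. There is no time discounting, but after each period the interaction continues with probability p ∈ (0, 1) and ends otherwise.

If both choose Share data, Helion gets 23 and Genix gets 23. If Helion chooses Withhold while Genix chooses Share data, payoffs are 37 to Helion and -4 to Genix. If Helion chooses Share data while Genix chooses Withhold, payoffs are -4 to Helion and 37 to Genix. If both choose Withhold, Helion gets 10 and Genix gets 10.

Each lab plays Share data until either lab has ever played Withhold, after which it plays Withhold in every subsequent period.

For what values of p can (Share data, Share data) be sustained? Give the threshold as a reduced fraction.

With no time discounting, the continuation probability p plays the role of the discount factor.
Grim-trigger IC: 23/(1−p) ≥ 37 + 10p/(1−p) ⇒ p ≥ (37−23)/(37−10) = 14/27.

14/27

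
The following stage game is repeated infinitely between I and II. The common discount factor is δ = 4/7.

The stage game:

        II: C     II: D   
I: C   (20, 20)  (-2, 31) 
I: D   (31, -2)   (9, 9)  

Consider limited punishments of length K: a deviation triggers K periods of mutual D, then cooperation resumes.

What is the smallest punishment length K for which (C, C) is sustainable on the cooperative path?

3

IC: δ(1−δ^K)/(1−δ) ≥ (31−20)/(20−9) = 1.
With δ = 4/7: need 1 − δ^K ≥ 1·(1−4/7)/(4/7), i.e. δ^K ≤ 0.2500.
Since (4/7)^2 = 0.3265 and (4/7)^3 = 0.1866, the smallest such K is 3.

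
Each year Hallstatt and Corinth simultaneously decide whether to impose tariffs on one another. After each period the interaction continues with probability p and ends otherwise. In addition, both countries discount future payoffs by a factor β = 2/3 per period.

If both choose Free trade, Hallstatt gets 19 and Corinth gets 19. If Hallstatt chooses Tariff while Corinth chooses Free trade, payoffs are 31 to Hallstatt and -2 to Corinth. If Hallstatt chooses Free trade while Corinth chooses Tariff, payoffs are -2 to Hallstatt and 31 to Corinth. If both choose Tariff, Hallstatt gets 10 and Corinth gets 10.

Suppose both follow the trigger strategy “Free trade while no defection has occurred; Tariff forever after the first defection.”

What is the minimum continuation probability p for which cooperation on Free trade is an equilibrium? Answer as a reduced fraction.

6/7

Expected continuation weight on next period's payoff is β·p = 2/3·p, which plays the role of the discount factor.
Cooperation requires 2/3·p ≥ (31−19)/(31−10) = 4/7, hence p ≥ 6/7.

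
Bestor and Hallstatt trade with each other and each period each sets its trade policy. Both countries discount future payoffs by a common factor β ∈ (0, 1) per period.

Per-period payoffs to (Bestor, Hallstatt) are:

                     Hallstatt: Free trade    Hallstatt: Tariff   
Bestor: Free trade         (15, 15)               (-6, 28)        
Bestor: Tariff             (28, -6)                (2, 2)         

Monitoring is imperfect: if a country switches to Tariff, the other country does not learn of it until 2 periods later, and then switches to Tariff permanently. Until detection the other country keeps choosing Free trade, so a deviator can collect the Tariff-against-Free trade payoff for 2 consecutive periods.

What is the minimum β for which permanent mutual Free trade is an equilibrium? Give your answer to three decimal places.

A deviator earns 28 for 2 periods, then 2 forever; cooperating earns 15 forever. Multiplying the IC by (1−β):
15 ≥ 28(1−β^2) + 2β^2, so 26·β^2 ≥ 13 and β^2 ≥ 1/2.
β ≥ (1/2)^(1/2) ≈ 0.707.

0.707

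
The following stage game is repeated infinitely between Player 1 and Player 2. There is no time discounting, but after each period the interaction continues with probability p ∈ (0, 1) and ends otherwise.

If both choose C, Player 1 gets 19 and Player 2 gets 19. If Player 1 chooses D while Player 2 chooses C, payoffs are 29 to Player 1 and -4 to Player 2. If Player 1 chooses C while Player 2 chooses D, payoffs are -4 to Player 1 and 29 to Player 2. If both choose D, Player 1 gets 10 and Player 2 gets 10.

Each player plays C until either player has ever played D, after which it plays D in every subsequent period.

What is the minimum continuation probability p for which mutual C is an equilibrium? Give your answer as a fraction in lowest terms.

Expected cooperation value is 19 + p·19 + p²·19 + … = 19/(1−p); deviation gives 29 + p·10/(1−p).
19 ≥ 29(1−p) + 10p ⇒ 19p ≥ 10 ⇒ p ≥ 10/19.

10/19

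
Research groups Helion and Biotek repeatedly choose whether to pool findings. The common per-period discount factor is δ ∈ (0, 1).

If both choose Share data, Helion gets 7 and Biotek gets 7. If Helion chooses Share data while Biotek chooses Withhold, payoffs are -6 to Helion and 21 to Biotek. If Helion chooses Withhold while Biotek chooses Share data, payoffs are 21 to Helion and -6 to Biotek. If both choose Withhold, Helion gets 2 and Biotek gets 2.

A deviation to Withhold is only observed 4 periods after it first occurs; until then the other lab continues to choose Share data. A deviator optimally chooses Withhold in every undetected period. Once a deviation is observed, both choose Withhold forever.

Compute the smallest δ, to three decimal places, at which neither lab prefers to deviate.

0.926

The best deviation is to choose Withhold for all 4 undetected periods, earning 21 each, then 2 forever once detected.
Deviation value: 21(1−δ^4)/(1−δ) + 2δ^4/(1−δ); cooperation value: 7/(1−δ).
IC: 7 ≥ 21(1−δ^4) + 2δ^4 = 21 − 19δ^4.
So δ^4 ≥ 14/19, giving δ ≥ (14/19)^(1/4) ≈ 0.926.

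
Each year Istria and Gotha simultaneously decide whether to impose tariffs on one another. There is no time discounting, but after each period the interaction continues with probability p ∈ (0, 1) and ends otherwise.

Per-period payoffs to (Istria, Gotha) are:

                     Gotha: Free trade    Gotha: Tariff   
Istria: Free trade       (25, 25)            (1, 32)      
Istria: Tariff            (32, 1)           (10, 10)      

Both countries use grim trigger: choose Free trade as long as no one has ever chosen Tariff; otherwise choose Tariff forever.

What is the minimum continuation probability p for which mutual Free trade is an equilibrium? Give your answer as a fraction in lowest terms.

With no time discounting, the continuation probability p plays the role of the discount factor.
Grim-trigger IC: 25/(1−p) ≥ 32 + 10p/(1−p) ⇒ p ≥ (32−25)/(32−10) = 7/22.

7/22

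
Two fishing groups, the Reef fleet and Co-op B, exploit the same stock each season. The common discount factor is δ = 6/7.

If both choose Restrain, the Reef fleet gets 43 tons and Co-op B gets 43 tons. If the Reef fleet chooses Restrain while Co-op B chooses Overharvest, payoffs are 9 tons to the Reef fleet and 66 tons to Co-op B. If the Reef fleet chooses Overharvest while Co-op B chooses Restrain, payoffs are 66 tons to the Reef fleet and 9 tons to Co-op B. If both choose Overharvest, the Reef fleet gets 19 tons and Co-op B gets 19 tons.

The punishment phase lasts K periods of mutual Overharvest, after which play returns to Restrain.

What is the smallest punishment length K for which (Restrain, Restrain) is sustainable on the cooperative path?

Need Σ_{k=1}^{K} δ^k ≥ (66−43)/(43−19) = 0.9583 at δ = 6/7.
At K = 1 the sum is 0.8571 < 0.9583; at K = 2 it is 1.5918 ≥ 0.9583.
So the minimum punishment length is K = 2.

2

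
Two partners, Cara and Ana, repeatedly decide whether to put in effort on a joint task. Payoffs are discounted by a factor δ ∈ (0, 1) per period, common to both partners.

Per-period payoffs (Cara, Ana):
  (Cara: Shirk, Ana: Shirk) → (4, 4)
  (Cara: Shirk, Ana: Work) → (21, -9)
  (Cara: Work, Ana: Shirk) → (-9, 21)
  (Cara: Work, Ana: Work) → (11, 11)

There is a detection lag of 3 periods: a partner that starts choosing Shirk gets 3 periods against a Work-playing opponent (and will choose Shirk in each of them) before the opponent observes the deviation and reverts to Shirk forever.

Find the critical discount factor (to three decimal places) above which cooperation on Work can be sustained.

0.838

Deviating for the 3 undetected periods gains 21−11 = 10 per period over cooperation, then loses 11−4 = 7 per period forever once punishment starts.
Gain: 10(1 + δ + … + δ^2); loss: 7·δ^3/(1−δ).
No profitable deviation ⇔ 10(1−δ^3) ≤ 7·δ^3, i.e. δ^3 ≥ 10/(10+7) = 10/17.
Hence δ ≥ (10/17)^(1/3) ≈ 0.838.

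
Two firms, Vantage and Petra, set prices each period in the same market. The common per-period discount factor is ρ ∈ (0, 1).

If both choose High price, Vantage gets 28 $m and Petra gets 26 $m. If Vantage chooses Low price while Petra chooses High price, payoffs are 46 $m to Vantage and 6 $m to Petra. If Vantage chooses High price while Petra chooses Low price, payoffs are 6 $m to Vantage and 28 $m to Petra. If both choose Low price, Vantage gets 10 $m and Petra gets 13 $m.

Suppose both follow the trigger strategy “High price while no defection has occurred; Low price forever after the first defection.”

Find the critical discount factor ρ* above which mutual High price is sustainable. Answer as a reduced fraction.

1/2

Vantage: cooperation gives 28 each period; deviation gives 46 once then 10 forever.
  28/(1−ρ) ≥ 46 + 10ρ/(1−ρ) ⇒ ρ ≥ 18/36 = 1/2.
Petra: cooperation gives 26 each period; deviation gives 28 once then 13 forever.
  ρ ≥ 2/15.
Both must hold, so the binding constraint is Vantage's: ρ ≥ 1/2.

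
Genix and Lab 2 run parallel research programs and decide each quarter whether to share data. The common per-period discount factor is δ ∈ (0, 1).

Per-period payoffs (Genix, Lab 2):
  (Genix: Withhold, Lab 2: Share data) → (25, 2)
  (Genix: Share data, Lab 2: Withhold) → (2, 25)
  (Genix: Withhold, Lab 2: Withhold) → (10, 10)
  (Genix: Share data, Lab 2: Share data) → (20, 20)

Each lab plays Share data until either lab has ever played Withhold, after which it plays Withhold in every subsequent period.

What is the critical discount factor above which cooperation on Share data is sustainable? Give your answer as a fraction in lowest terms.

1/3

20/(1−δ) ≥ 25 + 10δ/(1−δ)
20 ≥ 25 − 15δ
δ ≥ 5/15 = 1/3.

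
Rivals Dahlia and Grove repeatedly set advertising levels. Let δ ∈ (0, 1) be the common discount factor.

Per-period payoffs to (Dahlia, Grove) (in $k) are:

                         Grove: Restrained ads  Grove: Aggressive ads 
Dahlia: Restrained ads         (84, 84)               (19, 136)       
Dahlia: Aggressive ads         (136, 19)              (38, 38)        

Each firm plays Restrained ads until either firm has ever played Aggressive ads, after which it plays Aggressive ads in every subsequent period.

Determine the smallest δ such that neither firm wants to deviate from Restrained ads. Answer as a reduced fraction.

26/49

Under grim trigger the critical discount factor is (T−C)/(T−P) with T = 136, C = 84, P = 38.
δ* = (136−84)/(136−38) = 52/98 = 26/49.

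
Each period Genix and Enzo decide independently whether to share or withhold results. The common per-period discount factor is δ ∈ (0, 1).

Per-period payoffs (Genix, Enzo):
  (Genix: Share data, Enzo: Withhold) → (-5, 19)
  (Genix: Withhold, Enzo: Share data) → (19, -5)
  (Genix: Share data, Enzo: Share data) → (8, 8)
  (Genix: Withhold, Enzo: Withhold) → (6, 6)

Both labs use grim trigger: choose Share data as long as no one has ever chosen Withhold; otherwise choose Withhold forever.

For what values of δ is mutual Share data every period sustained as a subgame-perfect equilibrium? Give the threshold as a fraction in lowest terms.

11/13

One-period gain from deviating is 19 − 8 = 11. The loss is 8 − 6 = 2 in every subsequent period, with present value 2·δ/(1−δ).
Deviation is unprofitable when 2·δ/(1−δ) ≥ 11, i.e. δ/(1−δ) ≥ 11/2.
Equivalently δ ≥ 11/(11+2) = 11/13.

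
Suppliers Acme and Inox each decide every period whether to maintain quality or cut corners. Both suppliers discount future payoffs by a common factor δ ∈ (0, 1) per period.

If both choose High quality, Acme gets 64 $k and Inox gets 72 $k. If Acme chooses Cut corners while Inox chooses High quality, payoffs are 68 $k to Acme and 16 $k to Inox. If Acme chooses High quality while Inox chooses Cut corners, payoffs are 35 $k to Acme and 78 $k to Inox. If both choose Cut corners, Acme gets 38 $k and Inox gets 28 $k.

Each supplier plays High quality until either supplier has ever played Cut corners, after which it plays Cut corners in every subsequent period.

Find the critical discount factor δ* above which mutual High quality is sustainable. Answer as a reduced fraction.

Acme's threshold: (68−64)/(68−38) = 2/15.
Inox's threshold: (78−72)/(78−28) = 3/25.
2/15 > 3/25, so Acme binds and δ* = 2/15.

2/15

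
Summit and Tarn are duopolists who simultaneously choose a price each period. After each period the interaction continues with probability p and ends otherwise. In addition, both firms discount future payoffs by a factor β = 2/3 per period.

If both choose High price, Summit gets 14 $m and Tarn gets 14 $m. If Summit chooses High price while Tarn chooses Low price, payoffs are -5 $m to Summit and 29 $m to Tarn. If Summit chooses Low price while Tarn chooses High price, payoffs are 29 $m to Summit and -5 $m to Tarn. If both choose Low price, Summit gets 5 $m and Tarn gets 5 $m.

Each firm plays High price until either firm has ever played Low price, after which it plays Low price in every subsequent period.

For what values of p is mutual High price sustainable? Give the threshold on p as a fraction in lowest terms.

15/16

With continuation probability p and discount β, the effective per-period discount factor is βp.
Grim-trigger IC: βp ≥ (29−14)/(29−5) = 5/8.
So p ≥ (5/8)/(2/3) = 15/16.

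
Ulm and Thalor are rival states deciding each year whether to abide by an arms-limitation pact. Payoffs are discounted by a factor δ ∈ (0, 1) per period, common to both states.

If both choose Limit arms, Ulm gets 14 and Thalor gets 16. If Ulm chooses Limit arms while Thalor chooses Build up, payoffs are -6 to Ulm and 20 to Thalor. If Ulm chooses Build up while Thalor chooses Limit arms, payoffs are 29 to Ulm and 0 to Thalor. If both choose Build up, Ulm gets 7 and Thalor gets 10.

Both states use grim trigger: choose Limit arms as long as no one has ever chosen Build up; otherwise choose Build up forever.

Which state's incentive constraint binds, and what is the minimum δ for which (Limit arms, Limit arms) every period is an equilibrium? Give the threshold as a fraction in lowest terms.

Ulm; δ ≥ 15/22

Ulm: cooperation gives 14 each period; deviation gives 29 once then 7 forever.
  14/(1−δ) ≥ 29 + 7δ/(1−δ) ⇒ δ ≥ 15/22.
Thalor: cooperation gives 16 each period; deviation gives 20 once then 10 forever.
  δ ≥ 4/10 = 2/5.
Both must hold, so the binding constraint is Ulm's: δ ≥ 15/22.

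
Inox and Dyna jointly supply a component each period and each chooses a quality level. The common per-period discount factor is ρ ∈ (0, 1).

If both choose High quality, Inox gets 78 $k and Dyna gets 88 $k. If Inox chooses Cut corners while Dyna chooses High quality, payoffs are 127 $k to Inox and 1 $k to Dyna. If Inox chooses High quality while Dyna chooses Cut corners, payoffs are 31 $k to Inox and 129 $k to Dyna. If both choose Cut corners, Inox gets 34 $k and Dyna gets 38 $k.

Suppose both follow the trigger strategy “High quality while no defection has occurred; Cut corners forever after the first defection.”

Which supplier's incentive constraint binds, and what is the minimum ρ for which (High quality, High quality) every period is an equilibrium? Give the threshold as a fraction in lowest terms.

Inox; ρ ≥ 49/93

Inox's threshold: (127−78)/(127−34) = 49/93.
Dyna's threshold: (129−88)/(129−38) = 41/91.
49/93 > 41/91, so Inox binds and ρ* = 49/93.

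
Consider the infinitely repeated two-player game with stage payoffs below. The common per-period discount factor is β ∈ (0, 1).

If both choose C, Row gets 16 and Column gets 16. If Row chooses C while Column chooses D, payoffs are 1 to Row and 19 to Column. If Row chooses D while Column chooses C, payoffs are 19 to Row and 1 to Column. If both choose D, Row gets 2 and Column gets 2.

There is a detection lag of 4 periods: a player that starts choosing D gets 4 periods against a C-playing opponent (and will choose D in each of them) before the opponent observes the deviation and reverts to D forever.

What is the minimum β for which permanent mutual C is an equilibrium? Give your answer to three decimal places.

0.648

The best deviation is to choose D for all 4 undetected periods, earning 19 each, then 2 forever once detected.
Deviation value: 19(1−β^4)/(1−β) + 2β^4/(1−β); cooperation value: 16/(1−β).
IC: 16 ≥ 19(1−β^4) + 2β^4 = 19 − 17β^4.
So β^4 ≥ 3/17, giving β ≥ (3/17)^(1/4) ≈ 0.648.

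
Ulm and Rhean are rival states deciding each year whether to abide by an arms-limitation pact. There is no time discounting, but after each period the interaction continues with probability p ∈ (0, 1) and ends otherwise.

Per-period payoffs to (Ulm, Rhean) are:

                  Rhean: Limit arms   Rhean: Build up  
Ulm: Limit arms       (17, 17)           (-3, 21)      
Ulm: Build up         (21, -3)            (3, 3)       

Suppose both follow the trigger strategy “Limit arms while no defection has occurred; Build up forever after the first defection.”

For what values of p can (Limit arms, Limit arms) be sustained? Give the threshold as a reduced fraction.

2/9

Expected cooperation value is 17 + p·17 + p²·17 + … = 17/(1−p); deviation gives 21 + p·3/(1−p).
17 ≥ 21(1−p) + 3p ⇒ 18p ≥ 4 ⇒ p ≥ 4/18 = 2/9.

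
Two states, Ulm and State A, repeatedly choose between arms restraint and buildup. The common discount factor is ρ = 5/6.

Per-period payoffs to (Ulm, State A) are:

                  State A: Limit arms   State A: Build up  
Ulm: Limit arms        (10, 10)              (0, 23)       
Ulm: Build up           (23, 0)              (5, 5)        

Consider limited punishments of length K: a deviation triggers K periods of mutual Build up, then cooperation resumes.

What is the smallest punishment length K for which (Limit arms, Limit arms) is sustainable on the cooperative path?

5

No profitable deviation requires (10−5)(ρ+…+ρ^K) ≥ 23−10, i.e. ρ+…+ρ^K ≥ 13/5 ≈ 2.6000.
With ρ = 5/6, the partial sums are K=1: 0.8333, K=2: 1.5278, K=3: 2.1065, K=4: 2.5887, K=5: 2.9906.
K = 5 is the first length at which the sum reaches 2.6000.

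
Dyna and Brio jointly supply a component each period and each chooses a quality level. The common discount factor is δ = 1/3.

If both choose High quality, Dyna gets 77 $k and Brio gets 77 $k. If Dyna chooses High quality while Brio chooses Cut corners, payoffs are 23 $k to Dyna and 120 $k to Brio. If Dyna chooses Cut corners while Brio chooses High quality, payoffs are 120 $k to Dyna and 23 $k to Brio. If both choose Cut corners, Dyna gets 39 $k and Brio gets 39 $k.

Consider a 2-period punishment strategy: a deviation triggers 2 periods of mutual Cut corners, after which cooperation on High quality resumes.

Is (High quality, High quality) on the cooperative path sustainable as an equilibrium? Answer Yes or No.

No

IC: δ+…+δ^2 ≥ (120−77)/(77−39) = 43/38.
At δ = 1/3: partial sum = 0.4444 < 1.1316. Cooperation not sustainable.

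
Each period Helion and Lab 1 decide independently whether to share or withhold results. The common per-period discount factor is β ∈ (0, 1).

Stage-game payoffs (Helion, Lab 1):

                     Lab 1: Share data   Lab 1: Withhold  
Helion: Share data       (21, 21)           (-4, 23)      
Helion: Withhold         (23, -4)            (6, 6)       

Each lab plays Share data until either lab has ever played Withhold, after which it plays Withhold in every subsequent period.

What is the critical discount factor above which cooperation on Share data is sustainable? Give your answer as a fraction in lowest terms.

2/17

Cooperation forever yields 21 each period: 21/(1−β).
Deviating yields 23 once, then 6 forever: 23 + 6β/(1−β).
No profitable deviation requires 21/(1−β) ≥ 23 + 6β/(1−β).
Multiplying by (1−β): 21 ≥ 23(1−β) + 6β = 23 − 17β.
So 17β ≥ 2, i.e. β ≥ 2/17.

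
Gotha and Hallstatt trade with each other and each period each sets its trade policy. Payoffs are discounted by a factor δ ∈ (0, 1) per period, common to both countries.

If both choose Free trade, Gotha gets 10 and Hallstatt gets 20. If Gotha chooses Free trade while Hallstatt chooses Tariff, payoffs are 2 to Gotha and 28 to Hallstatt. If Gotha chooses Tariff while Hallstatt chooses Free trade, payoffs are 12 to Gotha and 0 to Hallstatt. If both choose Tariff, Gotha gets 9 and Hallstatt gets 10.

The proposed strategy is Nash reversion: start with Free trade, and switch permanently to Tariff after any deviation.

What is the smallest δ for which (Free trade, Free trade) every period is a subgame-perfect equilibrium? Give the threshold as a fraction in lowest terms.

Gotha's threshold: (12−10)/(12−9) = 2/3.
Hallstatt's threshold: (28−20)/(28−10) = 4/9.
2/3 > 4/9, so Gotha binds and δ* = 2/3.

2/3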